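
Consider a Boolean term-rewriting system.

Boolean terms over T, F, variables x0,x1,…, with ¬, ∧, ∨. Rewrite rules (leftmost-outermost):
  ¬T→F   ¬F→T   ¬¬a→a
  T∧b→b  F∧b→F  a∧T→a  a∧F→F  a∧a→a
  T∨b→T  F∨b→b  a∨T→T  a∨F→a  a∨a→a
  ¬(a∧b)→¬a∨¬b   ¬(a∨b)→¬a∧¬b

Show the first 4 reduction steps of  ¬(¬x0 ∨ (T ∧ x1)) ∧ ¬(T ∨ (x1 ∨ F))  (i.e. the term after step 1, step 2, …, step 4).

  start: ¬(¬x0 ∨ (T ∧ x1)) ∧ ¬(T ∨ (x1 ∨ F))
  →1  (¬¬x0 ∧ ¬(T ∧ x1)) ∧ ¬(T ∨ (x1 ∨ F))
  →2  (x0 ∧ ¬(T ∧ x1)) ∧ ¬(T ∨ (x1 ∨ F))
  →3  (x0 ∧ (¬T ∨ ¬x1)) ∧ ¬(T ∨ (x1 ∨ F))
  →4  (x0 ∧ (F ∨ ¬x1)) ∧ ¬(T ∨ (x1 ∨ F))

Answer: after 4 steps: (x0 ∧ (F ∨ ¬x1)) ∧ ¬(T ∨ (x1 ∨ F))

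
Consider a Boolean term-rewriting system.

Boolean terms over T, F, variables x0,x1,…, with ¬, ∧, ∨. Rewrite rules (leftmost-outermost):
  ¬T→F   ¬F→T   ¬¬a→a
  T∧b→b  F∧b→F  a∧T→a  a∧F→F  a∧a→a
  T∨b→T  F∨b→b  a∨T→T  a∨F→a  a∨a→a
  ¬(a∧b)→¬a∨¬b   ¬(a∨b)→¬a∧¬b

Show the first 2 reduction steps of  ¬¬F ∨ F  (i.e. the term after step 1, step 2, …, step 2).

Answer: after 2 steps: F

Reduction:
  start: ¬¬F ∨ F
  step 1: ¬¬F
  step 2: F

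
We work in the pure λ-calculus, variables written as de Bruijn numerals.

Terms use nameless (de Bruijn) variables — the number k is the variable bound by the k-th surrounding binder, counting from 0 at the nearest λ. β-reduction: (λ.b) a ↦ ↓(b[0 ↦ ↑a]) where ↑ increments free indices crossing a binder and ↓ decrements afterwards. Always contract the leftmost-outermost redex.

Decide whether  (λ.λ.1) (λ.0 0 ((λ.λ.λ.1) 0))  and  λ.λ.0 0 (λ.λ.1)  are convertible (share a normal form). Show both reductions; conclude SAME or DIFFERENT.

Answer: SAME — A ⇓ λ.λ.0 0 (λ.λ.1), B ⇓ λ.λ.0 0 (λ.λ.1)

Derivation:
Term A:
  start: (λ.λ.1) (λ.0 0 ((λ.λ.λ.1) 0))
  →1  λ.λ.0 0 ((λ.λ.λ.1) 0)
  →2  λ.λ.0 0 (λ.λ.1)

Term B:
  start: λ.λ.0 0 (λ.λ.1)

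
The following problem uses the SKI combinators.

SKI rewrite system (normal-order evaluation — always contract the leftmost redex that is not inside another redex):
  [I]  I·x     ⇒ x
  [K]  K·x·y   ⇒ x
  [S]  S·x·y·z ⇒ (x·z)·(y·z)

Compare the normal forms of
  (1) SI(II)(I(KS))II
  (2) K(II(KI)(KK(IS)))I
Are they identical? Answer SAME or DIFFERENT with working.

Term A:
  start: SI(II)(I(KS))II
  step 1: I(I(KS))(II(I(KS)))II
  step 2: I(KS)(II(I(KS)))II
  step 3: KS(II(I(KS)))II
  step 4: SII

Term B:
  start: K(II(KI)(KK(IS)))I
  step 1: II(KI)(KK(IS))
  step 2: I(KI)(KK(IS))
  step 3: KI(KK(IS))
  step 4: I

Answer: DIFFERENT — A ⇓ SII, B ⇓ I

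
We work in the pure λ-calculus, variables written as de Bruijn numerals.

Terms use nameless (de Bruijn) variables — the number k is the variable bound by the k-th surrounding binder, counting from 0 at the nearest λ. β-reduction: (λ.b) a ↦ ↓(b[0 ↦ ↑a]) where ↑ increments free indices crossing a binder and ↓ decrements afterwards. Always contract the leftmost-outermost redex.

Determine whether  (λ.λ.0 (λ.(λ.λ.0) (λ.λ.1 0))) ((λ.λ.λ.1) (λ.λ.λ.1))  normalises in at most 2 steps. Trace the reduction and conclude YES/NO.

Answer: YES — reaches normal form λ.0 (λ.λ.0) in 2 ≤ 2 steps

Working:
  start: (λ.λ.0 (λ.(λ.λ.0) (λ.λ.1 0))) ((λ.λ.λ.1) (λ.λ.λ.1))
  [1] λ.0 (λ.(λ.λ.0) (λ.λ.1 0))
  [2] λ.0 (λ.λ.0)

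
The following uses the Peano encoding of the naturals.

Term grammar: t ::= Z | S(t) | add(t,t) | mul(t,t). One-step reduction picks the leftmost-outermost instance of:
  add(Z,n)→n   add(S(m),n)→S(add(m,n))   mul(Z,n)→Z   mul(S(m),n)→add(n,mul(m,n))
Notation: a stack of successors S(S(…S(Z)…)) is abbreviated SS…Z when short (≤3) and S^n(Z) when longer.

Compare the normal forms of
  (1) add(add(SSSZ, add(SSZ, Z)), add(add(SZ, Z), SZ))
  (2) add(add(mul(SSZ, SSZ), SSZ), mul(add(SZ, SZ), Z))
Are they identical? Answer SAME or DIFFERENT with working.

Answer: DIFFERENT — A ⇓ S^7(Z), B ⇓ S^6(Z)

Derivation:
Term A:
  start: add(add(SSSZ, add(SSZ, Z)), add(add(SZ, Z), SZ))
  →1  add(S(add(SSZ, add(SSZ, Z))), add(add(SZ, Z), SZ))
  →2  S(add(add(SSZ, add(SSZ, Z)), add(add(SZ, Z), SZ)))
  →3  S(add(S(add(SZ, add(SSZ, Z))), add(add(SZ, Z), SZ)))
  →4  S(S(add(add(SZ, add(SSZ, Z)), add(add(SZ, Z), SZ))))
  →5  S(S(add(S(add(Z, add(SSZ, Z))), add(add(SZ, Z), SZ))))
  →6  S(S(S(add(add(Z, add(SSZ, Z)), add(add(SZ, Z), SZ)))))
  →7  S(S(S(add(add(SSZ, Z), add(add(SZ, Z), SZ)))))
  →8  S(S(S(add(S(add(SZ, Z)), add(add(SZ, Z), SZ)))))
  →9  S(S(S(S(add(add(SZ, Z), add(add(SZ, Z), SZ))))))
  →10  S(S(S(S(add(S(add(Z, Z)), add(add(SZ, Z), SZ))))))
  →11  S(S(S(S(S(add(add(Z, Z), add(add(SZ, Z), SZ)))))))
  →12  S(S(S(S(S(add(Z, add(add(SZ, Z), SZ)))))))
  →13  S(S(S(S(S(add(add(SZ, Z), SZ))))))
  →14  S(S(S(S(S(add(S(add(Z, Z)), SZ))))))
  →15  S(S(S(S(S(S(add(add(Z, Z), SZ)))))))
  →16  S(S(S(S(S(S(add(Z, SZ)))))))
  →17  S^7(Z)

Term B:
  start: add(add(mul(SSZ, SSZ), SSZ), mul(add(SZ, SZ), Z))
  →1  add(add(add(SSZ, mul(SZ, SSZ)), SSZ), mul(add(SZ, SZ), Z))
  →2  add(add(S(add(SZ, mul(SZ, SSZ))), SSZ), mul(add(SZ, SZ), Z))
  →3  add(S(add(add(SZ, mul(SZ, SSZ)), SSZ)), mul(add(SZ, SZ), Z))
  →4  S(add(add(add(SZ, mul(SZ, SSZ)), SSZ), mul(add(SZ, SZ), Z)))
  →5  S(add(add(S(add(Z, mul(SZ, SSZ))), SSZ), mul(add(SZ, SZ), Z)))
  →6  S(add(S(add(add(Z, mul(SZ, SSZ)), SSZ)), mul(add(SZ, SZ), Z)))
  →7  S(S(add(add(add(Z, mul(SZ, SSZ)), SSZ), mul(add(SZ, SZ), Z))))
  →8  S(S(add(add(mul(SZ, SSZ), SSZ), mul(add(SZ, SZ), Z))))
  →9  S(S(add(add(add(SSZ, mul(Z, SSZ)), SSZ), mul(add(SZ, SZ), Z))))
  →10  S(S(add(add(S(add(SZ, mul(Z, SSZ))), SSZ), mul(add(SZ, SZ), Z))))
  →11  S(S(add(S(add(add(SZ, mul(Z, SSZ)), SSZ)), mul(add(SZ, SZ), Z))))
  →12  S(S(S(add(add(add(SZ, mul(Z, SSZ)), SSZ), mul(add(SZ, SZ), Z)))))
  →13  S(S(S(add(add(S(add(Z, mul(Z, SSZ))), SSZ), mul(add(SZ, SZ), Z)))))
  →14  S(S(S(add(S(add(add(Z, mul(Z, SSZ)), SSZ)), mul(add(SZ, SZ), Z)))))
  →15  S(S(S(S(add(add(add(Z, mul(Z, SSZ)), SSZ), mul(add(SZ, SZ), Z))))))
  →16  S(S(S(S(add(add(mul(Z, SSZ), SSZ), mul(add(SZ, SZ), Z))))))
  →17  S(S(S(S(add(add(Z, SSZ), mul(add(SZ, SZ), Z))))))
  →18  S(S(S(S(add(SSZ, mul(add(SZ, SZ), Z))))))
  →19  S(S(S(S(S(add(SZ, mul(add(SZ, SZ), Z)))))))
  →20  S(S(S(S(S(S(add(Z, mul(add(SZ, SZ), Z))))))))
  →21  S(S(S(S(S(S(mul(add(SZ, SZ), Z)))))))
  →22  S(S(S(S(S(S(mul(S(add(Z, SZ)), Z)))))))
  →23  S(S(S(S(S(S(add(Z, mul(add(Z, SZ), Z))))))))
  →24  S(S(S(S(S(S(mul(add(Z, SZ), Z)))))))
  →25  S(S(S(S(S(S(mul(SZ, Z)))))))
  →26  S(S(S(S(S(S(add(Z, mul(Z, Z))))))))
  →27  S(S(S(S(S(S(mul(Z, Z)))))))
  →28  S^6(Z)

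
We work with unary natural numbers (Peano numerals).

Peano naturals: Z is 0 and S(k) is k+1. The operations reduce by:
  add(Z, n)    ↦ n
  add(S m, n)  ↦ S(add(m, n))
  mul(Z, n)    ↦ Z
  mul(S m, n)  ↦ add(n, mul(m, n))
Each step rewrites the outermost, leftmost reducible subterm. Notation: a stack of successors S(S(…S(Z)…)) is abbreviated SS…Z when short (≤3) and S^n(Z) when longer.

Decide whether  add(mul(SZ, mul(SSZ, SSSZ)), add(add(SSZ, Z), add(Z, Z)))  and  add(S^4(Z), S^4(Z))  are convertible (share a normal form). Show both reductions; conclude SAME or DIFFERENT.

Term A:
  start: add(mul(SZ, mul(SSZ, SSSZ)), add(add(SSZ, Z), add(Z, Z)))
  [1] add(add(mul(SSZ, SSSZ), mul(Z, mul(SSZ, SSSZ))), add(add(SSZ, Z), add(Z, Z)))
  [2] add(add(add(SSSZ, mul(SZ, SSSZ)), mul(Z, mul(SSZ, SSSZ))), add(add(SSZ, Z), add(Z, Z)))
  [3] add(add(S(add(SSZ, mul(SZ, SSSZ))), mul(Z, mul(SSZ, SSSZ))), add(add(SSZ, Z), add(Z, Z)))
  [4] add(S(add(add(SSZ, mul(SZ, SSSZ)), mul(Z, mul(SSZ, SSSZ)))), add(add(SSZ, Z), add(Z, Z)))
  [5] S(add(add(add(SSZ, mul(SZ, SSSZ)), mul(Z, mul(SSZ, SSSZ))), add(add(SSZ, Z), add(Z, Z))))
  [6] S(add(add(S(add(SZ, mul(SZ, SSSZ))), mul(Z, mul(SSZ, SSSZ))), add(add(SSZ, Z), add(Z, Z))))
  [7] S(add(S(add(add(SZ, mul(SZ, SSSZ)), mul(Z, mul(SSZ, SSSZ)))), add(add(SSZ, Z), add(Z, Z))))
  [8] S(S(add(add(add(SZ, mul(SZ, SSSZ)), mul(Z, mul(SSZ, SSSZ))), add(add(SSZ, Z), add(Z, Z)))))
  [9] S(S(add(add(S(add(Z, mul(SZ, SSSZ))), mul(Z, mul(SSZ, SSSZ))), add(add(SSZ, Z), add(Z, Z)))))
  [10] S(S(add(S(add(add(Z, mul(SZ, SSSZ)), mul(Z, mul(SSZ, SSSZ)))), add(add(SSZ, Z), add(Z, Z)))))
  [11] S(S(S(add(add(add(Z, mul(SZ, SSSZ)), mul(Z, mul(SSZ, SSSZ))), add(add(SSZ, Z), add(Z, Z))))))
  [12] S(S(S(add(add(mul(SZ, SSSZ), mul(Z, mul(SSZ, SSSZ))), add(add(SSZ, Z), add(Z, Z))))))
  [13] S(S(S(add(add(add(SSSZ, mul(Z, SSSZ)), mul(Z, mul(SSZ, SSSZ))), add(add(SSZ, Z), add(Z, Z))))))
  [14] S(S(S(add(add(S(add(SSZ, mul(Z, SSSZ))), mul(Z, mul(SSZ, SSSZ))), add(add(SSZ, Z), add(Z, Z))))))
  [15] S(S(S(add(S(add(add(SSZ, mul(Z, SSSZ)), mul(Z, mul(SSZ, SSSZ)))), add(add(SSZ, Z), add(Z, Z))))))
  [16] S(S(S(S(add(add(add(SSZ, mul(Z, SSSZ)), mul(Z, mul(SSZ, SSSZ))), add(add(SSZ, Z), add(Z, Z)))))))
  [17] S(S(S(S(add(add(S(add(SZ, mul(Z, SSSZ))), mul(Z, mul(SSZ, SSSZ))), add(add(SSZ, Z), add(Z, Z)))))))
  [18] S(S(S(S(add(S(add(add(SZ, mul(Z, SSSZ)), mul(Z, mul(SSZ, SSSZ)))), add(add(SSZ, Z), add(Z, Z)))))))
  [19] S(S(S(S(S(add(add(add(SZ, mul(Z, SSSZ)), mul(Z, mul(SSZ, SSSZ))), add(add(SSZ, Z), add(Z, Z))))))))
  [20] S(S(S(S(S(add(add(S(add(Z, mul(Z, SSSZ))), mul(Z, mul(SSZ, SSSZ))), add(add(SSZ, Z), add(Z, Z))))))))
  [21] S(S(S(S(S(add(S(add(add(Z, mul(Z, SSSZ)), mul(Z, mul(SSZ, SSSZ)))), add(add(SSZ, Z), add(Z, Z))))))))
  [22] S(S(S(S(S(S(add(add(add(Z, mul(Z, SSSZ)), mul(Z, mul(SSZ, SSSZ))), add(add(SSZ, Z), add(Z, Z)))))))))
  [23] S(S(S(S(S(S(add(add(mul(Z, SSSZ), mul(Z, mul(SSZ, SSSZ))), add(add(SSZ, Z), add(Z, Z)))))))))
  [24] S(S(S(S(S(S(add(add(Z, mul(Z, mul(SSZ, SSSZ))), add(add(SSZ, Z), add(Z, Z)))))))))
  [25] S(S(S(S(S(S(add(mul(Z, mul(SSZ, SSSZ)), add(add(SSZ, Z), add(Z, Z)))))))))
  [26] S(S(S(S(S(S(add(Z, add(add(SSZ, Z), add(Z, Z)))))))))
  [27] S(S(S(S(S(S(add(add(SSZ, Z), add(Z, Z))))))))
  [28] S(S(S(S(S(S(add(S(add(SZ, Z)), add(Z, Z))))))))
  [29] S(S(S(S(S(S(S(add(add(SZ, Z), add(Z, Z)))))))))
  [30] S(S(S(S(S(S(S(add(S(add(Z, Z)), add(Z, Z)))))))))
  [31] S(S(S(S(S(S(S(S(add(add(Z, Z), add(Z, Z))))))))))
  [32] S(S(S(S(S(S(S(S(add(Z, add(Z, Z))))))))))
  [33] S(S(S(S(S(S(S(S(add(Z, Z)))))))))
  [34] S^8(Z)

Term B:
  start: add(S^4(Z), S^4(Z))
  [1] S(add(SSSZ, S^4(Z)))
  [2] S(S(add(SSZ, S^4(Z))))
  [3] S(S(S(add(SZ, S^4(Z)))))
  [4] S(S(S(S(add(Z, S^4(Z))))))
  [5] S^8(Z)

Answer: SAME — A ⇓ S^8(Z), B ⇓ S^8(Z)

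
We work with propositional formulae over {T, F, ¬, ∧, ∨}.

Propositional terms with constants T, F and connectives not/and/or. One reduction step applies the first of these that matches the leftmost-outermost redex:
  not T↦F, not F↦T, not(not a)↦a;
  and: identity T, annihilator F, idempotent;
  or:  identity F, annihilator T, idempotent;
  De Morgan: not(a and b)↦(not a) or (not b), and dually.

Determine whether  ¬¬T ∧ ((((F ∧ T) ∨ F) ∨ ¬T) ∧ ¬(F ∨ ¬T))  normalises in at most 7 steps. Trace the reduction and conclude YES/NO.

  start: ¬¬T ∧ ((((F ∧ T) ∨ F) ∨ ¬T) ∧ ¬(F ∨ ¬T))
  [1] T ∧ ((((F ∧ T) ∨ F) ∨ ¬T) ∧ ¬(F ∨ ¬T))
  [2] (((F ∧ T) ∨ F) ∨ ¬T) ∧ ¬(F ∨ ¬T)
  [3] ((F ∧ T) ∨ ¬T) ∧ ¬(F ∨ ¬T)
  [4] (F ∨ ¬T) ∧ ¬(F ∨ ¬T)
  [5] ¬T ∧ ¬(F ∨ ¬T)
  [6] F ∧ ¬(F ∨ ¬T)
  [7] F

Answer: YES — reaches normal form F in 7 ≤ 7 steps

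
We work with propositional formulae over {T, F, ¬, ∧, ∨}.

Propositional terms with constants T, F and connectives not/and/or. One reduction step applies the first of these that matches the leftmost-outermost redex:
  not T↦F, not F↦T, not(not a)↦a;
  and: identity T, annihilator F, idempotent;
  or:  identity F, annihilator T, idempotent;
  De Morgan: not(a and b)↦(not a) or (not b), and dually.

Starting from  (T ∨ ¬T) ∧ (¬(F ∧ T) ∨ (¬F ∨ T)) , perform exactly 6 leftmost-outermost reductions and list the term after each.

  start: (T ∨ ¬T) ∧ (¬(F ∧ T) ∨ (¬F ∨ T))
  →1  T ∧ (¬(F ∧ T) ∨ (¬F ∨ T))
  →2  ¬(F ∧ T) ∨ (¬F ∨ T)
  →3  (¬F ∨ ¬T) ∨ (¬F ∨ T)
  →4  (T ∨ ¬T) ∨ (¬F ∨ T)
  →5  T ∨ (¬F ∨ T)
  →6  T

Answer: after 6 steps: T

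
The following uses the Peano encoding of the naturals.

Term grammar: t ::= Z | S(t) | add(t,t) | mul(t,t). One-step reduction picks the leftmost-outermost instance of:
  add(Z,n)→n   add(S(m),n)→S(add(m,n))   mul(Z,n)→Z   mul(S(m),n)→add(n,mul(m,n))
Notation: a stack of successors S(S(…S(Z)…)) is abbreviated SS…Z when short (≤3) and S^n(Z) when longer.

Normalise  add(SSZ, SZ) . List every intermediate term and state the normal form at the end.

  start: add(SSZ, SZ)
  →1  S(add(SZ, SZ))
  →2  S(S(add(Z, SZ)))
  →3  SSSZ

Answer: normal form = SSSZ  (in 3 steps)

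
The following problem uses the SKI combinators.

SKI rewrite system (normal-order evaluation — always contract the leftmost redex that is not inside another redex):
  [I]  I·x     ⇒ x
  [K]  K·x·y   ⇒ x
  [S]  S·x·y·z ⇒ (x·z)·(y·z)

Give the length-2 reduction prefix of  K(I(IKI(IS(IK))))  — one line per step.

  start: K(I(IKI(IS(IK))))
  step 1: K(IKI(IS(IK)))
  step 2: K(KI(IS(IK)))

Answer: after 2 steps: K(KI(IS(IK)))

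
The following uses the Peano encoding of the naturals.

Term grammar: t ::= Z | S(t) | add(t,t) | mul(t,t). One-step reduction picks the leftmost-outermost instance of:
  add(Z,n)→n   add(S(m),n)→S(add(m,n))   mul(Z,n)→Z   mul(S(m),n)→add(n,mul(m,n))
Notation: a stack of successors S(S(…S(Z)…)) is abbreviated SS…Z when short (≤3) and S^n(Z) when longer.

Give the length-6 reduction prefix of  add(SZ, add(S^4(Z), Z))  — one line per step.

Answer: after 6 steps: S(S(S(S(S(add(Z, Z))))))

Reduction:
  start: add(SZ, add(S^4(Z), Z))
  step 1: S(add(Z, add(S^4(Z), Z)))
  step 2: S(add(S^4(Z), Z))
  step 3: S(S(add(SSSZ, Z)))
  step 4: S(S(S(add(SSZ, Z))))
  step 5: S(S(S(S(add(SZ, Z)))))
  step 6: S(S(S(S(S(add(Z, Z))))))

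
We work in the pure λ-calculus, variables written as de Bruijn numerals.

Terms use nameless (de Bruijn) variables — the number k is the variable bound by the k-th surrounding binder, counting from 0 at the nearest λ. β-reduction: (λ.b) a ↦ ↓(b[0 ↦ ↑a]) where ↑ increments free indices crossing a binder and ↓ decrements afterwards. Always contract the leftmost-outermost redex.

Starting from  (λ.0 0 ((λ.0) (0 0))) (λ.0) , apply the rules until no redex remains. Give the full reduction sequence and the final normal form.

  start: (λ.0 0 ((λ.0) (0 0))) (λ.0)
  step 1: (λ.0) (λ.0) ((λ.0) ((λ.0) (λ.0)))
  step 2: (λ.0) ((λ.0) ((λ.0) (λ.0)))
  step 3: (λ.0) ((λ.0) (λ.0))
  step 4: (λ.0) (λ.0)
  step 5: λ.0

Answer: normal form = λ.0  (in 5 steps)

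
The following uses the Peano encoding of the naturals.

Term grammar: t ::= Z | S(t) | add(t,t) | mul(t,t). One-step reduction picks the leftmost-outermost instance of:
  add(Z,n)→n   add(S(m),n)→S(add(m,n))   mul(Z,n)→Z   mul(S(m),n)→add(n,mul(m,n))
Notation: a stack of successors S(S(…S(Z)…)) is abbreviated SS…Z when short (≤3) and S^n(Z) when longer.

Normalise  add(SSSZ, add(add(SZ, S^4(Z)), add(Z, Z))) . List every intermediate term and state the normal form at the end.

  start: add(SSSZ, add(add(SZ, S^4(Z)), add(Z, Z)))
  [1] S(add(SSZ, add(add(SZ, S^4(Z)), add(Z, Z))))
  [2] S(S(add(SZ, add(add(SZ, S^4(Z)), add(Z, Z)))))
  [3] S(S(S(add(Z, add(add(SZ, S^4(Z)), add(Z, Z))))))
  [4] S(S(S(add(add(SZ, S^4(Z)), add(Z, Z)))))
  [5] S(S(S(add(S(add(Z, S^4(Z))), add(Z, Z)))))
  [6] S(S(S(S(add(add(Z, S^4(Z)), add(Z, Z))))))
  [7] S(S(S(S(add(S^4(Z), add(Z, Z))))))
  [8] S(S(S(S(S(add(SSSZ, add(Z, Z)))))))
  [9] S(S(S(S(S(S(add(SSZ, add(Z, Z))))))))
  [10] S(S(S(S(S(S(S(add(SZ, add(Z, Z)))))))))
  [11] S(S(S(S(S(S(S(S(add(Z, add(Z, Z))))))))))
  [12] S(S(S(S(S(S(S(S(add(Z, Z)))))))))
  [13] S^8(Z)

Answer: normal form = S^8(Z)  (in 13 steps)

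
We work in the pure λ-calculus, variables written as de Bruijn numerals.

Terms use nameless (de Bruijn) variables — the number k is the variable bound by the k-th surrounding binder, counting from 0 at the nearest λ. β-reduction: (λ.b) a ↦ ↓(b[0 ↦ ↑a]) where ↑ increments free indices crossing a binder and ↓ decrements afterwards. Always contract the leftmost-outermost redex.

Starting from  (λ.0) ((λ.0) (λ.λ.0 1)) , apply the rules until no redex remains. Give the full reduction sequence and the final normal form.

  start: (λ.0) ((λ.0) (λ.λ.0 1))
  →1  (λ.0) (λ.λ.0 1)
  →2  λ.λ.0 1

Answer: normal form = λ.λ.0 1  (in 2 steps)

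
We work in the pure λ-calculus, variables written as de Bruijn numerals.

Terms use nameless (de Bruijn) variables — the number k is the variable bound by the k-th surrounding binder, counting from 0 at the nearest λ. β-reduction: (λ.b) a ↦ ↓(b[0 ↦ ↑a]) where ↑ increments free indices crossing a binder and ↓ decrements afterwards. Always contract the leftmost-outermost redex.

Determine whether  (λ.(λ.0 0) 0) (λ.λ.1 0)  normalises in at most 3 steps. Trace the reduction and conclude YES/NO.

  start: (λ.(λ.0 0) 0) (λ.λ.1 0)
  →1  (λ.0 0) (λ.λ.1 0)
  →2  (λ.λ.1 0) (λ.λ.1 0)
  →3  λ.(λ.λ.1 0) 0

Answer: NO — after 3 steps the term is λ.(λ.λ.1 0) 0, not yet normal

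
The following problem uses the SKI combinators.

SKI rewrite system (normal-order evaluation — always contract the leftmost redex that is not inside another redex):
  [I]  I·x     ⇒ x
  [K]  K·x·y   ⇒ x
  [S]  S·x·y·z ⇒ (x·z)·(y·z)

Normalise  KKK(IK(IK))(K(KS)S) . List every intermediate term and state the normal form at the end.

  start: KKK(IK(IK))(K(KS)S)
  →1  K(IK(IK))(K(KS)S)
  →2  IK(IK)
  →3  K(IK)
  →4  KK

Answer: normal form = KK  (in 4 steps)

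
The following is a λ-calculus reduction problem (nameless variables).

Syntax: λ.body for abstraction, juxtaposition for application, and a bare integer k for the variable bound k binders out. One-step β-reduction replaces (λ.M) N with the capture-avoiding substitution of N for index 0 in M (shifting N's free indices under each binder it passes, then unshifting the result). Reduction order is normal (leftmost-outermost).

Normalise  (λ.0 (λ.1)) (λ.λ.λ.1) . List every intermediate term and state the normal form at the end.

  start: (λ.0 (λ.1)) (λ.λ.λ.1)
  →1  (λ.λ.λ.1) (λ.λ.λ.λ.1)
  →2  λ.λ.1

Answer: normal form = λ.λ.1  (in 2 steps)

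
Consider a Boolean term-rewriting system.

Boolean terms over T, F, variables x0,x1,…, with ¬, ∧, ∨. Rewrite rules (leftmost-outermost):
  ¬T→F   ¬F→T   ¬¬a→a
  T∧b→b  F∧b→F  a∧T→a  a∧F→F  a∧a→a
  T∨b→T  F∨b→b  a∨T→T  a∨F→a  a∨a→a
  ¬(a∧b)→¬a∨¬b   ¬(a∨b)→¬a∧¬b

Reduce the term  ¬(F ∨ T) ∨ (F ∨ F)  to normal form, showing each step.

Answer: normal form = F  (in 6 steps)

Working:
  start: ¬(F ∨ T) ∨ (F ∨ F)
  →1  (¬F ∧ ¬T) ∨ (F ∨ F)
  →2  (T ∧ ¬T) ∨ (F ∨ F)
  →3  ¬T ∨ (F ∨ F)
  →4  F ∨ (F ∨ F)
  →5  F ∨ F
  →6  F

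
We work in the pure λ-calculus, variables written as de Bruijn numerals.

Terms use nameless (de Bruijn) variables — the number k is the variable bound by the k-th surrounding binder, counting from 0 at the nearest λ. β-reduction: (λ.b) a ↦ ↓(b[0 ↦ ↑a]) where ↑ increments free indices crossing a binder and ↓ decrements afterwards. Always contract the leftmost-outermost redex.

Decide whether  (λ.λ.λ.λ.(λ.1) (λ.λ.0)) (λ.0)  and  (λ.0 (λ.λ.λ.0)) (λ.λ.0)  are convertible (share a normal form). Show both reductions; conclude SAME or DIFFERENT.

Answer: DIFFERENT — A ⇓ λ.λ.λ.0, B ⇓ λ.0

Derivation:
Term A:
  start: (λ.λ.λ.λ.(λ.1) (λ.λ.0)) (λ.0)
  →1  λ.λ.λ.(λ.1) (λ.λ.0)
  →2  λ.λ.λ.0

Term B:
  start: (λ.0 (λ.λ.λ.0)) (λ.λ.0)
  →1  (λ.λ.0) (λ.λ.λ.0)
  →2  λ.0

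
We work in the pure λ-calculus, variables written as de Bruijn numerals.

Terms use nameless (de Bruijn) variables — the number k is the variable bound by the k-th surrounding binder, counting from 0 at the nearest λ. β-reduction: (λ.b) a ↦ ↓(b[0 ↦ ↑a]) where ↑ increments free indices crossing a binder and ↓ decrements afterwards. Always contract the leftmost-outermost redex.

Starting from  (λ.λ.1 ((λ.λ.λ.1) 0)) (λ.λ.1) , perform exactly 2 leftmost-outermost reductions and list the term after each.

Answer: after 2 steps: λ.λ.(λ.λ.λ.1) 1

Working:
  start: (λ.λ.1 ((λ.λ.λ.1) 0)) (λ.λ.1)
  step 1: λ.(λ.λ.1) ((λ.λ.λ.1) 0)
  step 2: λ.λ.(λ.λ.λ.1) 1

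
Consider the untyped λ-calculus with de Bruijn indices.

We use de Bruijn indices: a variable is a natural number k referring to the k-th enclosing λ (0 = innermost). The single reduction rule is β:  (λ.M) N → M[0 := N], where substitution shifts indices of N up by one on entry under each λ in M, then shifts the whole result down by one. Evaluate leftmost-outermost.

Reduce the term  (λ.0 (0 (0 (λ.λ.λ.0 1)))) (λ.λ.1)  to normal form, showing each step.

  start: (λ.0 (0 (0 (λ.λ.λ.0 1)))) (λ.λ.1)
  step 1: (λ.λ.1) ((λ.λ.1) ((λ.λ.1) (λ.λ.λ.0 1)))
  step 2: λ.(λ.λ.1) ((λ.λ.1) (λ.λ.λ.0 1))
  step 3: λ.λ.(λ.λ.1) (λ.λ.λ.0 1)
  step 4: λ.λ.λ.λ.λ.λ.0 1

Answer: normal form = λ.λ.λ.λ.λ.λ.0 1  (in 4 steps)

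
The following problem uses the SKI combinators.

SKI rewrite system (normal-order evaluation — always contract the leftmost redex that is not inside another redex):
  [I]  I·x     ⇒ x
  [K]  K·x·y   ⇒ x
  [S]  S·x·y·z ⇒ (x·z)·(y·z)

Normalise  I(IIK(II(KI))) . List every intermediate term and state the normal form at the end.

  start: I(IIK(II(KI)))
  →1  IIK(II(KI))
  →2  IK(II(KI))
  →3  K(II(KI))
  →4  K(I(KI))
  →5  K(KI)

Answer: normal form = K(KI)  (in 5 steps)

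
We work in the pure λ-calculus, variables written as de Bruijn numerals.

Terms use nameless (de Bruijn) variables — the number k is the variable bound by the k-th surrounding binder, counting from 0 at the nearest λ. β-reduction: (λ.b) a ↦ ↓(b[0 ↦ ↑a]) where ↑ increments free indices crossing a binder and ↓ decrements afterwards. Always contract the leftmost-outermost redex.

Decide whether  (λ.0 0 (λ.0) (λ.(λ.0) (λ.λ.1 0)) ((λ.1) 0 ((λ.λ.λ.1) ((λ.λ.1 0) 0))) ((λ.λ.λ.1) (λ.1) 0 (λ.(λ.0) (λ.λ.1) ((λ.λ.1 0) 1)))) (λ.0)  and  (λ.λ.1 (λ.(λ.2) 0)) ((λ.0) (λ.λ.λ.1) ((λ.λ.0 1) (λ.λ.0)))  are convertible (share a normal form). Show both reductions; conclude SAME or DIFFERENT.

Answer: DIFFERENT — A ⇓ λ.0, B ⇓ λ.λ.λ.2

Reduction:
Term A:
  start: (λ.0 0 (λ.0) (λ.(λ.0) (λ.λ.1 0)) ((λ.1) 0 ((λ.λ.λ.1) ((λ.λ.1 0) 0))) ((λ.λ.λ.1) (λ.1) 0 (λ.(λ.0) (λ.λ.1) ((λ.λ.1 0) 1)))) (λ.0)
  →1  (λ.0) (λ.0) (λ.0) (λ.(λ.0) (λ.λ.1 0)) ((λ.λ.0) (λ.0) ((λ.λ.λ.1) ((λ.λ.1 0) (λ.0)))) ((λ.λ.λ.1) (λ.λ.0) (λ.0) (λ.(λ.0) (λ.λ.1) ((λ.λ.1 0) (λ.0))))
  →2  (λ.0) (λ.0) (λ.(λ.0) (λ.λ.1 0)) ((λ.λ.0) (λ.0) ((λ.λ.λ.1) ((λ.λ.1 0) (λ.0)))) ((λ.λ.λ.1) (λ.λ.0) (λ.0) (λ.(λ.0) (λ.λ.1) ((λ.λ.1 0) (λ.0))))
  →3  (λ.0) (λ.(λ.0) (λ.λ.1 0)) ((λ.λ.0) (λ.0) ((λ.λ.λ.1) ((λ.λ.1 0) (λ.0)))) ((λ.λ.λ.1) (λ.λ.0) (λ.0) (λ.(λ.0) (λ.λ.1) ((λ.λ.1 0) (λ.0))))
  →4  (λ.(λ.0) (λ.λ.1 0)) ((λ.λ.0) (λ.0) ((λ.λ.λ.1) ((λ.λ.1 0) (λ.0)))) ((λ.λ.λ.1) (λ.λ.0) (λ.0) (λ.(λ.0) (λ.λ.1) ((λ.λ.1 0) (λ.0))))
  →5  (λ.0) (λ.λ.1 0) ((λ.λ.λ.1) (λ.λ.0) (λ.0) (λ.(λ.0) (λ.λ.1) ((λ.λ.1 0) (λ.0))))
  →6  (λ.λ.1 0) ((λ.λ.λ.1) (λ.λ.0) (λ.0) (λ.(λ.0) (λ.λ.1) ((λ.λ.1 0) (λ.0))))
  →7  λ.(λ.λ.λ.1) (λ.λ.0) (λ.0) (λ.(λ.0) (λ.λ.1) ((λ.λ.1 0) (λ.0))) 0
  →8  λ.(λ.λ.1) (λ.0) (λ.(λ.0) (λ.λ.1) ((λ.λ.1 0) (λ.0))) 0
  →9  λ.(λ.λ.0) (λ.(λ.0) (λ.λ.1) ((λ.λ.1 0) (λ.0))) 0
  →10  λ.(λ.0) 0
  →11  λ.0

Term B:
  start: (λ.λ.1 (λ.(λ.2) 0)) ((λ.0) (λ.λ.λ.1) ((λ.λ.0 1) (λ.λ.0)))
  →1  λ.(λ.0) (λ.λ.λ.1) ((λ.λ.0 1) (λ.λ.0)) (λ.(λ.2) 0)
  →2  λ.(λ.λ.λ.1) ((λ.λ.0 1) (λ.λ.0)) (λ.(λ.2) 0)
  →3  λ.(λ.λ.1) (λ.(λ.2) 0)
  →4  λ.λ.λ.(λ.3) 0
  →5  λ.λ.λ.2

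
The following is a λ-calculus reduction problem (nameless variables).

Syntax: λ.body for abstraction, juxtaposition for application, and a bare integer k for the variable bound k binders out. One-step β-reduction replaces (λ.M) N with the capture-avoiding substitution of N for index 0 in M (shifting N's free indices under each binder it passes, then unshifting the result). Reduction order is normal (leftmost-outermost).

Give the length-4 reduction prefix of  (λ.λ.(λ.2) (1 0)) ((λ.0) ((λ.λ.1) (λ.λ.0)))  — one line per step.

  start: (λ.λ.(λ.2) (1 0)) ((λ.0) ((λ.λ.1) (λ.λ.0)))
  →1  λ.(λ.(λ.0) ((λ.λ.1) (λ.λ.0))) ((λ.0) ((λ.λ.1) (λ.λ.0)) 0)
  →2  λ.(λ.0) ((λ.λ.1) (λ.λ.0))
  →3  λ.(λ.λ.1) (λ.λ.0)
  →4  λ.λ.λ.λ.0

Answer: after 4 steps: λ.λ.λ.λ.0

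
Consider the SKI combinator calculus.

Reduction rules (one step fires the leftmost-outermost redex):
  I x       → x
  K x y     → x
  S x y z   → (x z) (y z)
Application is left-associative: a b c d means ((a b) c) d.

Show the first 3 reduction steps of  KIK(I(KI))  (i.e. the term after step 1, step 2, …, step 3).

  start: KIK(I(KI))
  [1] I(I(KI))
  [2] I(KI)
  [3] KI

Answer: after 3 steps: KI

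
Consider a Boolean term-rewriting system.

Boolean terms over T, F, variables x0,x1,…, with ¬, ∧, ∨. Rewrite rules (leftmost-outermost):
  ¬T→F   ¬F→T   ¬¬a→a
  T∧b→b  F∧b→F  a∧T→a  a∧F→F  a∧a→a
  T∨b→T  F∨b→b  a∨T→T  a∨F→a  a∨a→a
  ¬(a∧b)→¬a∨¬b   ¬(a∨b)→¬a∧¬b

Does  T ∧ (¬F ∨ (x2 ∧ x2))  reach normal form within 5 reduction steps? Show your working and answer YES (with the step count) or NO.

Answer: YES — reaches normal form T in 3 ≤ 5 steps

Reduction:
  start: T ∧ (¬F ∨ (x2 ∧ x2))
  step 1: ¬F ∨ (x2 ∧ x2)
  step 2: T ∨ (x2 ∧ x2)
  step 3: T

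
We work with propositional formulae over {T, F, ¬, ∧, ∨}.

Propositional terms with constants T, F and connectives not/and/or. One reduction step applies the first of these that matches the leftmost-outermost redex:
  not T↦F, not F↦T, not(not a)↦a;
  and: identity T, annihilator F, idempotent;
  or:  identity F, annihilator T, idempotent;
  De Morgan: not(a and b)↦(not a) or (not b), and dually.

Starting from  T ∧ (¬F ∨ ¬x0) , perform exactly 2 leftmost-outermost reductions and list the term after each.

Answer: after 2 steps: T ∨ ¬x0

Derivation:
  start: T ∧ (¬F ∨ ¬x0)
  step 1: ¬F ∨ ¬x0
  step 2: T ∨ ¬x0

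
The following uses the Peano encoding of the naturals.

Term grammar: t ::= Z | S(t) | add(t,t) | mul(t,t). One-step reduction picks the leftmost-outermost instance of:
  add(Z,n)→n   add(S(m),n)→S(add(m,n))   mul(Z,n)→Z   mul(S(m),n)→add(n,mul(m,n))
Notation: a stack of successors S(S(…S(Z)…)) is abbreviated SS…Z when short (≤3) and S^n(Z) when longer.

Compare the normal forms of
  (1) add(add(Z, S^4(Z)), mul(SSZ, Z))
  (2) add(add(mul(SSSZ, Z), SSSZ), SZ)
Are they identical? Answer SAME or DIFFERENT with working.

Answer: SAME — A ⇓ S^4(Z), B ⇓ S^4(Z)

Working:
Term A:
  start: add(add(Z, S^4(Z)), mul(SSZ, Z))
  [1] add(S^4(Z), mul(SSZ, Z))
  [2] S(add(SSSZ, mul(SSZ, Z)))
  [3] S(S(add(SSZ, mul(SSZ, Z))))
  [4] S(S(S(add(SZ, mul(SSZ, Z)))))
  [5] S(S(S(S(add(Z, mul(SSZ, Z))))))
  [6] S(S(S(S(mul(SSZ, Z)))))
  [7] S(S(S(S(add(Z, mul(SZ, Z))))))
  [8] S(S(S(S(mul(SZ, Z)))))
  [9] S(S(S(S(add(Z, mul(Z, Z))))))
  [10] S(S(S(S(mul(Z, Z)))))
  [11] S^4(Z)

Term B:
  start: add(add(mul(SSSZ, Z), SSSZ), SZ)
  [1] add(add(add(Z, mul(SSZ, Z)), SSSZ), SZ)
  [2] add(add(mul(SSZ, Z), SSSZ), SZ)
  [3] add(add(add(Z, mul(SZ, Z)), SSSZ), SZ)
  [4] add(add(mul(SZ, Z), SSSZ), SZ)
  [5] add(add(add(Z, mul(Z, Z)), SSSZ), SZ)
  [6] add(add(mul(Z, Z), SSSZ), SZ)
  [7] add(add(Z, SSSZ), SZ)
  [8] add(SSSZ, SZ)
  [9] S(add(SSZ, SZ))
  [10] S(S(add(SZ, SZ)))
  [11] S(S(S(add(Z, SZ))))
  [12] S^4(Z)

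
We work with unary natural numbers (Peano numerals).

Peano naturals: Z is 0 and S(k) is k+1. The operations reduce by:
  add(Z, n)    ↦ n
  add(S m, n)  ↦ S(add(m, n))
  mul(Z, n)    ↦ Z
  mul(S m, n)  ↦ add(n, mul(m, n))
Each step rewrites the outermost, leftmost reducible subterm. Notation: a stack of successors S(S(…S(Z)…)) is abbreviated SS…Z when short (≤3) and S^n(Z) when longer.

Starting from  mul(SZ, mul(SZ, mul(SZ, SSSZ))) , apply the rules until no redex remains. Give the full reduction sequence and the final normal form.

  start: mul(SZ, mul(SZ, mul(SZ, SSSZ)))
  [1] add(mul(SZ, mul(SZ, SSSZ)), mul(Z, mul(SZ, mul(SZ, SSSZ))))
  [2] add(add(mul(SZ, SSSZ), mul(Z, mul(SZ, SSSZ))), mul(Z, mul(SZ, mul(SZ, SSSZ))))
  [3] add(add(add(SSSZ, mul(Z, SSSZ)), mul(Z, mul(SZ, SSSZ))), mul(Z, mul(SZ, mul(SZ, SSSZ))))
  [4] add(add(S(add(SSZ, mul(Z, SSSZ))), mul(Z, mul(SZ, SSSZ))), mul(Z, mul(SZ, mul(SZ, SSSZ))))
  [5] add(S(add(add(SSZ, mul(Z, SSSZ)), mul(Z, mul(SZ, SSSZ)))), mul(Z, mul(SZ, mul(SZ, SSSZ))))
  [6] S(add(add(add(SSZ, mul(Z, SSSZ)), mul(Z, mul(SZ, SSSZ))), mul(Z, mul(SZ, mul(SZ, SSSZ)))))
  [7] S(add(add(S(add(SZ, mul(Z, SSSZ))), mul(Z, mul(SZ, SSSZ))), mul(Z, mul(SZ, mul(SZ, SSSZ)))))
  [8] S(add(S(add(add(SZ, mul(Z, SSSZ)), mul(Z, mul(SZ, SSSZ)))), mul(Z, mul(SZ, mul(SZ, SSSZ)))))
  [9] S(S(add(add(add(SZ, mul(Z, SSSZ)), mul(Z, mul(SZ, SSSZ))), mul(Z, mul(SZ, mul(SZ, SSSZ))))))
  [10] S(S(add(add(S(add(Z, mul(Z, SSSZ))), mul(Z, mul(SZ, SSSZ))), mul(Z, mul(SZ, mul(SZ, SSSZ))))))
  [11] S(S(add(S(add(add(Z, mul(Z, SSSZ)), mul(Z, mul(SZ, SSSZ)))), mul(Z, mul(SZ, mul(SZ, SSSZ))))))
  [12] S(S(S(add(add(add(Z, mul(Z, SSSZ)), mul(Z, mul(SZ, SSSZ))), mul(Z, mul(SZ, mul(SZ, SSSZ)))))))
  [13] S(S(S(add(add(mul(Z, SSSZ), mul(Z, mul(SZ, SSSZ))), mul(Z, mul(SZ, mul(SZ, SSSZ)))))))
  [14] S(S(S(add(add(Z, mul(Z, mul(SZ, SSSZ))), mul(Z, mul(SZ, mul(SZ, SSSZ)))))))
  [15] S(S(S(add(mul(Z, mul(SZ, SSSZ)), mul(Z, mul(SZ, mul(SZ, SSSZ)))))))
  [16] S(S(S(add(Z, mul(Z, mul(SZ, mul(SZ, SSSZ)))))))
  [17] S(S(S(mul(Z, mul(SZ, mul(SZ, SSSZ))))))
  [18] SSSZ

Answer: normal form = SSSZ  (in 18 steps)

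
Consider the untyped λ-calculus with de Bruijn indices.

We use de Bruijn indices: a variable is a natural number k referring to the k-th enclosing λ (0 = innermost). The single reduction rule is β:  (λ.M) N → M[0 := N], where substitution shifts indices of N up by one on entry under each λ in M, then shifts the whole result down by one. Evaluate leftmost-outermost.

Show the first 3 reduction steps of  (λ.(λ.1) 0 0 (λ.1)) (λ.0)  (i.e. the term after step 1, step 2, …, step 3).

Answer: after 3 steps: (λ.0) (λ.λ.0)

Reduction:
  start: (λ.(λ.1) 0 0 (λ.1)) (λ.0)
  →1  (λ.λ.0) (λ.0) (λ.0) (λ.λ.0)
  →2  (λ.0) (λ.0) (λ.λ.0)
  →3  (λ.0) (λ.λ.0)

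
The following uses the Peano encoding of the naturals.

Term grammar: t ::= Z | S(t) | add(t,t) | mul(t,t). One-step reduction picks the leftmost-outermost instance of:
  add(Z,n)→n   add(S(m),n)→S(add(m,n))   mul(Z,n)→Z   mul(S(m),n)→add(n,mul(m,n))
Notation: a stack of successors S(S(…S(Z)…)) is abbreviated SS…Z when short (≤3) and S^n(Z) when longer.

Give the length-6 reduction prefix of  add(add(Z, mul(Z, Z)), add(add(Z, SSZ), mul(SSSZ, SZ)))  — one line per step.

  start: add(add(Z, mul(Z, Z)), add(add(Z, SSZ), mul(SSSZ, SZ)))
  step 1: add(mul(Z, Z), add(add(Z, SSZ), mul(SSSZ, SZ)))
  step 2: add(Z, add(add(Z, SSZ), mul(SSSZ, SZ)))
  step 3: add(add(Z, SSZ), mul(SSSZ, SZ))
  step 4: add(SSZ, mul(SSSZ, SZ))
  step 5: S(add(SZ, mul(SSSZ, SZ)))
  step 6: S(S(add(Z, mul(SSSZ, SZ))))

Answer: after 6 steps: S(S(add(Z, mul(SSSZ, SZ))))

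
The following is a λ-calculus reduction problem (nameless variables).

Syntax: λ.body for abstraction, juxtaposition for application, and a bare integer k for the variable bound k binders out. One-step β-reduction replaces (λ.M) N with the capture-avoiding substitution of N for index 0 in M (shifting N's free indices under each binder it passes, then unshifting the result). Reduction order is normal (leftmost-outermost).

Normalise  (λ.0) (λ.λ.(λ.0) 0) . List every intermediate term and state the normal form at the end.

  start: (λ.0) (λ.λ.(λ.0) 0)
  step 1: λ.λ.(λ.0) 0
  step 2: λ.λ.0

Answer: normal form = λ.λ.0  (in 2 steps)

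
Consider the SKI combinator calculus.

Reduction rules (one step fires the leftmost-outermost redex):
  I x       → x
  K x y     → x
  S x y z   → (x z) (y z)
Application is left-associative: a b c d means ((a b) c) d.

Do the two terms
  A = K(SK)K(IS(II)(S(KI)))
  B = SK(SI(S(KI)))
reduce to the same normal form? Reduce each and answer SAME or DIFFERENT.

Term A:
  start: K(SK)K(IS(II)(S(KI)))
  →1  SK(IS(II)(S(KI)))
  →2  SK(S(II)(S(KI)))
  →3  SK(SI(S(KI)))

Term B:
  start: SK(SI(S(KI)))

Answer: SAME — A ⇓ SK(SI(S(KI))), B ⇓ SK(SI(S(KI)))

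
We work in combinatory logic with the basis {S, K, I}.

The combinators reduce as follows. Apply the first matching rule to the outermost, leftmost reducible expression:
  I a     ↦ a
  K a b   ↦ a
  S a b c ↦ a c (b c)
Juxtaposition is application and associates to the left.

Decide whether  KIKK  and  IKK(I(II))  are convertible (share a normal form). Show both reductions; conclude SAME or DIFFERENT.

Answer: SAME — A ⇓ K, B ⇓ K

Derivation:
Term A:
  start: KIKK
  step 1: IK
  step 2: K

Term B:
  start: IKK(I(II))
  step 1: KK(I(II))
  step 2: K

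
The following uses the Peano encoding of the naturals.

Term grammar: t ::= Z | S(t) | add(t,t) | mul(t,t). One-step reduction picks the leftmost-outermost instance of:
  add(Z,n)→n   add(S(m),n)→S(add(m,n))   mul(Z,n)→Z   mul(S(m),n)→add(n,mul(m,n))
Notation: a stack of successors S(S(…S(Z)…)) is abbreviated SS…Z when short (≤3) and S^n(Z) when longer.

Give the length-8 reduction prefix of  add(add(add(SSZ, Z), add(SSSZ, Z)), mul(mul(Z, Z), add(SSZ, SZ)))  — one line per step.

  start: add(add(add(SSZ, Z), add(SSSZ, Z)), mul(mul(Z, Z), add(SSZ, SZ)))
  [1] add(add(S(add(SZ, Z)), add(SSSZ, Z)), mul(mul(Z, Z), add(SSZ, SZ)))
  [2] add(S(add(add(SZ, Z), add(SSSZ, Z))), mul(mul(Z, Z), add(SSZ, SZ)))
  [3] S(add(add(add(SZ, Z), add(SSSZ, Z)), mul(mul(Z, Z), add(SSZ, SZ))))
  [4] S(add(add(S(add(Z, Z)), add(SSSZ, Z)), mul(mul(Z, Z), add(SSZ, SZ))))
  [5] S(add(S(add(add(Z, Z), add(SSSZ, Z))), mul(mul(Z, Z), add(SSZ, SZ))))
  [6] S(S(add(add(add(Z, Z), add(SSSZ, Z)), mul(mul(Z, Z), add(SSZ, SZ)))))
  [7] S(S(add(add(Z, add(SSSZ, Z)), mul(mul(Z, Z), add(SSZ, SZ)))))
  [8] S(S(add(add(SSSZ, Z), mul(mul(Z, Z), add(SSZ, SZ)))))

Answer: after 8 steps: S(S(add(add(SSSZ, Z), mul(mul(Z, Z), add(SSZ, SZ)))))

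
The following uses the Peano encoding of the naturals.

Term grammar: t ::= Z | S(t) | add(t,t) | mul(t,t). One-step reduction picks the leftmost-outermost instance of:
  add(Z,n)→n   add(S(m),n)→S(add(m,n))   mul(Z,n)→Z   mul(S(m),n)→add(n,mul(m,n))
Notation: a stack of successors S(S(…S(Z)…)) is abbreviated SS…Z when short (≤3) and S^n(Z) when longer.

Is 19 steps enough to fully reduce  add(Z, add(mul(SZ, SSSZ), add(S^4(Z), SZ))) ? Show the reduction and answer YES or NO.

  start: add(Z, add(mul(SZ, SSSZ), add(S^4(Z), SZ)))
  step 1: add(mul(SZ, SSSZ), add(S^4(Z), SZ))
  step 2: add(add(SSSZ, mul(Z, SSSZ)), add(S^4(Z), SZ))
  step 3: add(S(add(SSZ, mul(Z, SSSZ))), add(S^4(Z), SZ))
  step 4: S(add(add(SSZ, mul(Z, SSSZ)), add(S^4(Z), SZ)))
  step 5: S(add(S(add(SZ, mul(Z, SSSZ))), add(S^4(Z), SZ)))
  step 6: S(S(add(add(SZ, mul(Z, SSSZ)), add(S^4(Z), SZ))))
  step 7: S(S(add(S(add(Z, mul(Z, SSSZ))), add(S^4(Z), SZ))))
  step 8: S(S(S(add(add(Z, mul(Z, SSSZ)), add(S^4(Z), SZ)))))
  step 9: S(S(S(add(mul(Z, SSSZ), add(S^4(Z), SZ)))))
  step 10: S(S(S(add(Z, add(S^4(Z), SZ)))))
  step 11: S(S(S(add(S^4(Z), SZ))))
  step 12: S(S(S(S(add(SSSZ, SZ)))))
  step 13: S(S(S(S(S(add(SSZ, SZ))))))
  step 14: S(S(S(S(S(S(add(SZ, SZ)))))))
  step 15: S(S(S(S(S(S(S(add(Z, SZ))))))))
  step 16: S^8(Z)

Answer: YES — reaches normal form S^8(Z) in 16 ≤ 19 steps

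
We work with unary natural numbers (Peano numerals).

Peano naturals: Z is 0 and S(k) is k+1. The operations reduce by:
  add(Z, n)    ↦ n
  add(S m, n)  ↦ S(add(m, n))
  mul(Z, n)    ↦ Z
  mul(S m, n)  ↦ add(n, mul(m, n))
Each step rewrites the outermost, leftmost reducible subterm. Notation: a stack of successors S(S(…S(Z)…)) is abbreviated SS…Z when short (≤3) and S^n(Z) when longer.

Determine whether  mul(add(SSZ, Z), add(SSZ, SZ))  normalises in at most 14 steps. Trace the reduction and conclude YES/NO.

  start: mul(add(SSZ, Z), add(SSZ, SZ))
  →1  mul(S(add(SZ, Z)), add(SSZ, SZ))
  →2  add(add(SSZ, SZ), mul(add(SZ, Z), add(SSZ, SZ)))
  →3  add(S(add(SZ, SZ)), mul(add(SZ, Z), add(SSZ, SZ)))
  →4  S(add(add(SZ, SZ), mul(add(SZ, Z), add(SSZ, SZ))))
  →5  S(add(S(add(Z, SZ)), mul(add(SZ, Z), add(SSZ, SZ))))
  →6  S(S(add(add(Z, SZ), mul(add(SZ, Z), add(SSZ, SZ)))))
  →7  S(S(add(SZ, mul(add(SZ, Z), add(SSZ, SZ)))))
  →8  S(S(S(add(Z, mul(add(SZ, Z), add(SSZ, SZ))))))
  →9  S(S(S(mul(add(SZ, Z), add(SSZ, SZ)))))
  →10  S(S(S(mul(S(add(Z, Z)), add(SSZ, SZ)))))
  →11  S(S(S(add(add(SSZ, SZ), mul(add(Z, Z), add(SSZ, SZ))))))
  →12  S(S(S(add(S(add(SZ, SZ)), mul(add(Z, Z), add(SSZ, SZ))))))
  →13  S(S(S(S(add(add(SZ, SZ), mul(add(Z, Z), add(SSZ, SZ)))))))
  →14  S(S(S(S(add(S(add(Z, SZ)), mul(add(Z, Z), add(SSZ, SZ)))))))

Answer: NO — after 14 steps the term is S(S(S(S(add(S(add(Z, SZ)), mul(add(Z, Z), add(SSZ, SZ))))))), not yet normal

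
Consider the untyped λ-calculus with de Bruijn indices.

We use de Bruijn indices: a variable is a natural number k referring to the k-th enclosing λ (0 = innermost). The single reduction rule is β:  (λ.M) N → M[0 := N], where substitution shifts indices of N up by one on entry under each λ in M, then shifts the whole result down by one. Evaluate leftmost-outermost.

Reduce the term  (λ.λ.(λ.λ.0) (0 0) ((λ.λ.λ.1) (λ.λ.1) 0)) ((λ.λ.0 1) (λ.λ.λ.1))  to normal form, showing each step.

  start: (λ.λ.(λ.λ.0) (0 0) ((λ.λ.λ.1) (λ.λ.1) 0)) ((λ.λ.0 1) (λ.λ.λ.1))
  step 1: λ.(λ.λ.0) (0 0) ((λ.λ.λ.1) (λ.λ.1) 0)
  step 2: λ.(λ.0) ((λ.λ.λ.1) (λ.λ.1) 0)
  step 3: λ.(λ.λ.λ.1) (λ.λ.1) 0
  step 4: λ.(λ.λ.1) 0
  step 5: λ.λ.1

Answer: normal form = λ.λ.1  (in 5 steps)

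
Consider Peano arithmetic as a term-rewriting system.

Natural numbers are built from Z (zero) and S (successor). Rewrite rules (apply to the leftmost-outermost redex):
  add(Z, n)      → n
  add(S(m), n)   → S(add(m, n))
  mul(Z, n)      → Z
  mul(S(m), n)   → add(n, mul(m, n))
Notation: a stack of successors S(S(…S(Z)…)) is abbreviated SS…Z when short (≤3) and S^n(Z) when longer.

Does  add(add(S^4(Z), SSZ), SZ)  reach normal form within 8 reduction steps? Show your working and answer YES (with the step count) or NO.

  start: add(add(S^4(Z), SSZ), SZ)
  [1] add(S(add(SSSZ, SSZ)), SZ)
  [2] S(add(add(SSSZ, SSZ), SZ))
  [3] S(add(S(add(SSZ, SSZ)), SZ))
  [4] S(S(add(add(SSZ, SSZ), SZ)))
  [5] S(S(add(S(add(SZ, SSZ)), SZ)))
  [6] S(S(S(add(add(SZ, SSZ), SZ))))
  [7] S(S(S(add(S(add(Z, SSZ)), SZ))))
  [8] S(S(S(S(add(add(Z, SSZ), SZ)))))

Answer: NO — after 8 steps the term is S(S(S(S(add(add(Z, SSZ), SZ))))), not yet normal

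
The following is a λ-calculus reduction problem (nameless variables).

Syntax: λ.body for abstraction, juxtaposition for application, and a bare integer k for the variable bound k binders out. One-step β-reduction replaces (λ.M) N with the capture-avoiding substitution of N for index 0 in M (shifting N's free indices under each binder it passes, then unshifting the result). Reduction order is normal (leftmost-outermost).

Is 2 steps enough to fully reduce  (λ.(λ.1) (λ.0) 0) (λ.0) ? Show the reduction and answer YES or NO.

Answer: NO — after 2 steps the term is (λ.0) (λ.0), not yet normal

Working:
  start: (λ.(λ.1) (λ.0) 0) (λ.0)
  [1] (λ.λ.0) (λ.0) (λ.0)
  [2] (λ.0) (λ.0)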